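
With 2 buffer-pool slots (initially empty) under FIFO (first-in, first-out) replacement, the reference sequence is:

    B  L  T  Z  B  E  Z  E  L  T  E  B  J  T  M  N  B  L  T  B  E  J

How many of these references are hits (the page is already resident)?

B -> miss, frames {B}
L -> miss, frames {B,L}
T -> miss, evict B, frames {L,T}
Z -> miss, evict L, frames {T,Z}
B -> miss, evict T, frames {Z,B}
E -> miss, evict Z, frames {B,E}
Z -> miss, evict B, frames {E,Z}
E -> hit
L -> miss, evict E, frames {Z,L}
T -> miss, evict Z, frames {L,T}
E -> miss, evict L, frames {T,E}
B -> miss, evict T, frames {E,B}
J -> miss, evict E, frames {B,J}
T -> miss, evict B, frames {J,T}
M -> miss, evict J, frames {T,M}
N -> miss, evict T, frames {M,N}
B -> miss, evict M, frames {N,B}
L -> miss, evict N, frames {B,L}
T -> miss, evict B, frames {L,T}
B -> miss, evict L, frames {T,B}
E -> miss, evict T, frames {B,E}
J -> miss, evict B, frames {E,J}
Hits: 1.

1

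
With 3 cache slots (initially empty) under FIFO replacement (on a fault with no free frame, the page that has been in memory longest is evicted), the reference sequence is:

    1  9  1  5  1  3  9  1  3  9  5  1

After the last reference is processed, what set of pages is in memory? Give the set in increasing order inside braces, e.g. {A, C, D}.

1 → miss, frames {1}
9 → miss, frames {1,9}
1 → hit
5 → miss, frames {1,9,5}
1 → hit
3 → miss, evict 1, frames {9,5,3}
9 → hit
1 → miss, evict 9, frames {5,3,1}
3 → hit
9 → miss, evict 5, frames {3,1,9}
5 → miss, evict 3, frames {1,9,5}
1 → hit

{1, 5, 9}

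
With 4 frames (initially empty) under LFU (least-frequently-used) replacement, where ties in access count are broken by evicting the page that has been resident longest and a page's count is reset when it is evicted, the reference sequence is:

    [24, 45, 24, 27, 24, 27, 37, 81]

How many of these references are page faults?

24 -> fault, frames {24}
45 -> fault, frames {24,45}
24 -> hit
27 -> fault, frames {24,45,27}
24 -> hit
27 -> hit
37 -> fault, frames {24,45,27,37}
81 -> fault, evict 45, frames {24,27,37,81}
Page faults: 5.

5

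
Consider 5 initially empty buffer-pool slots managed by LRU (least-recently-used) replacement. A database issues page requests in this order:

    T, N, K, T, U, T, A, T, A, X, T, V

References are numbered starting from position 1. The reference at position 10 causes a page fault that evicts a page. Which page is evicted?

pos 1: T → fault, frames {T}
pos 2: N → fault, frames {T,N}
pos 3: K → fault, frames {T,N,K}
pos 4: T → hit
pos 5: U → fault, frames {N,K,T,U}
pos 6: T → hit
pos 7: A → fault, frames {N,K,U,T,A}
pos 8: T → hit
pos 9: A → hit
pos 10: X → fault, evict N, frames {K,U,T,A,X}
At position 10, page N is evicted.

N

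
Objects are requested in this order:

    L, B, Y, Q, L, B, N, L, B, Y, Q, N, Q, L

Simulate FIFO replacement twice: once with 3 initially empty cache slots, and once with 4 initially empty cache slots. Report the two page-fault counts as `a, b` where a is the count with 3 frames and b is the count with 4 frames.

10, 11

3 frames: F F F F F F F . . F F . . F → 10 faults.
4 frames: F F F F . . F F F F F F . F → 11 faults.
11 > 10: adding a frame increased faults — Belady's anomaly.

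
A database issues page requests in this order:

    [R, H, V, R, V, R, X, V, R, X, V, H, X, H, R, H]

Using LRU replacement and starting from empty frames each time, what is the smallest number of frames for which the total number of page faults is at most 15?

f=1: 16 faults
f=2: 12 faults
f=3: 6 faults
f=4: 4 faults
Smallest f with faults ≤ 15 is 2.

2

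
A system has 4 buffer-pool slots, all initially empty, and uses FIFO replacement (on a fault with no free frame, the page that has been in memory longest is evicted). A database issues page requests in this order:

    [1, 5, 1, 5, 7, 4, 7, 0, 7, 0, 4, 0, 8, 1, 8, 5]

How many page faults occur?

8

1: miss, frames {1}
5: miss, frames {1,5}
1: hit
5: hit
7: miss, frames {1,5,7}
4: miss, frames {1,5,7,4}
7: hit
0: miss, evict 1, frames {5,7,4,0}
7: hit
0: hit
4: hit
0: hit
8: miss, evict 5, frames {7,4,0,8}
1: miss, evict 7, frames {4,0,8,1}
8: hit
5: miss, evict 4, frames {0,8,1,5}
Page faults: 8.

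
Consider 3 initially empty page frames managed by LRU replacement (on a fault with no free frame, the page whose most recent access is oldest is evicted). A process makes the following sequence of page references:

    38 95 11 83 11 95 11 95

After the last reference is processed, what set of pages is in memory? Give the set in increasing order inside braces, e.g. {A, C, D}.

{11, 83, 95}

38: miss, frames {38}
95: miss, frames {38,95}
11: miss, frames {38,95,11}
83: miss, evict 38, frames {95,11,83}
11: hit
95: hit
11: hit
95: hit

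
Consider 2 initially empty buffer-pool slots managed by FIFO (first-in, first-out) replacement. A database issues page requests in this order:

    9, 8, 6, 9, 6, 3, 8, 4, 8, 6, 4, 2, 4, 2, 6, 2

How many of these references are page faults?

9 -> miss, frames [9]
8 -> miss, frames [9, 8]
6 -> miss, evict 9, frames [8, 6]
9 -> miss, evict 8, frames [6, 9]
6 -> hit
3 -> miss, evict 6, frames [9, 3]
8 -> miss, evict 9, frames [3, 8]
4 -> miss, evict 3, frames [8, 4]
8 -> hit
6 -> miss, evict 8, frames [4, 6]
4 -> hit
2 -> miss, evict 4, frames [6, 2]
4 -> miss, evict 6, frames [2, 4]
2 -> hit
6 -> miss, evict 2, frames [4, 6]
2 -> miss, evict 4, frames [6, 2]
Page faults: 12.

12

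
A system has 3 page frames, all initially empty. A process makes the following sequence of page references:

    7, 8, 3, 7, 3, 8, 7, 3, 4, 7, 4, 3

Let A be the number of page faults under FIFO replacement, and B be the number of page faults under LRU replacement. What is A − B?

1

Under FIFO: F F F . . . . . F F . . → 5 faults.
Under LRU: F F F . . . . . F . . . → 4 faults.
A − B = 5 − 4 = 1.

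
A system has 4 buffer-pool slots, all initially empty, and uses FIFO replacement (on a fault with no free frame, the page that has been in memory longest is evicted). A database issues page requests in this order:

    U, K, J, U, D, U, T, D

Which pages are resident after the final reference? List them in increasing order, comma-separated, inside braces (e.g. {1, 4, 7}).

{D, J, K, T}

U → fault, frames (U)
K → fault, frames (U K)
J → fault, frames (U K J)
U → hit
D → fault, frames (U K J D)
U → hit
T → fault, evict U, frames (K J D T)
D → hit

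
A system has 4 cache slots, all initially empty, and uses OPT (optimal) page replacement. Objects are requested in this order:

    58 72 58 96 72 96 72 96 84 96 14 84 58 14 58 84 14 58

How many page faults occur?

58: miss, frames {58}
72: miss, frames {58,72}
58: hit
96: miss, frames {58,72,96}
72: hit
96: hit
72: hit
96: hit
84: miss, frames {58,72,96,84}
96: hit
14: miss, evict 96, frames {58,72,84,14}
84: hit
58: hit
14: hit
58: hit
84: hit
14: hit
58: hit
Page faults: 5.

5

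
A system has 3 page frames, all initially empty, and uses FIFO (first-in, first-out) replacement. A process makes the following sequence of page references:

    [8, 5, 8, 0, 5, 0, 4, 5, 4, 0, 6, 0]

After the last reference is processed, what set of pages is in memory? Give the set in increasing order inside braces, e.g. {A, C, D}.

{0, 4, 6}

8 → fault, frames (8)
5 → fault, frames (8 5)
8 → hit
0 → fault, frames (8 5 0)
5 → hit
0 → hit
4 → fault, evict 8, frames (5 0 4)
5 → hit
4 → hit
0 → hit
6 → fault, evict 5, frames (0 4 6)
0 → hit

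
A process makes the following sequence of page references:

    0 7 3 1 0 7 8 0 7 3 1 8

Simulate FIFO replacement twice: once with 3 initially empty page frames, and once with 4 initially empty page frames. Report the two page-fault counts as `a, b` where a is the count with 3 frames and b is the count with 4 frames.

3 frames: F F F F F F F . . F F . → 9 faults.
4 frames: F F F F . . F F F F F F → 10 faults.
10 > 9: adding a frame increased faults — Belady's anomaly.

9, 10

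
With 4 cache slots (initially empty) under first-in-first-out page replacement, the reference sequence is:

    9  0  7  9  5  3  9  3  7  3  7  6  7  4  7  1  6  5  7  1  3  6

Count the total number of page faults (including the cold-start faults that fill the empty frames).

9 → miss, frames [9]
0 → miss, frames [9, 0]
7 → miss, frames [9, 0, 7]
9 → hit
5 → miss, frames [9, 0, 7, 5]
3 → miss, evict 9, frames [0, 7, 5, 3]
9 → miss, evict 0, frames [7, 5, 3, 9]
3 → hit
7 → hit
3 → hit
7 → hit
6 → miss, evict 7, frames [5, 3, 9, 6]
7 → miss, evict 5, frames [3, 9, 6, 7]
4 → miss, evict 3, frames [9, 6, 7, 4]
7 → hit
1 → miss, evict 9, frames [6, 7, 4, 1]
6 → hit
5 → miss, evict 6, frames [7, 4, 1, 5]
7 → hit
1 → hit
3 → miss, evict 7, frames [4, 1, 5, 3]
6 → miss, evict 4, frames [1, 5, 3, 6]
Page faults: 13.

13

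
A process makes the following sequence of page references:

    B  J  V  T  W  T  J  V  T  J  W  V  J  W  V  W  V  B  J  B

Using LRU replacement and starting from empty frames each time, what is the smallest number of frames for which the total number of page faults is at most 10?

f=1: 20 faults
f=2: 16 faults
f=3: 11 faults
f=4: 6 faults
f=5: 5 faults
Smallest f with faults ≤ 10 is 4.

4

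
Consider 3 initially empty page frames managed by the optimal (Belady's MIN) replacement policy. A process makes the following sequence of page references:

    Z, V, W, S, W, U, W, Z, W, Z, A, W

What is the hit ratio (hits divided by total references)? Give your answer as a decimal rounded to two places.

0.50

Z -> miss, frames {Z}
V -> miss, frames {Z,V}
W -> miss, frames {Z,V,W}
S -> miss, evict V, frames {Z,W,S}
W -> hit
U -> miss, evict S, frames {Z,W,U}
W -> hit
Z -> hit
W -> hit
Z -> hit
A -> miss, evict U, frames {Z,W,A}
W -> hit
Hits: 6 of 12 references → 6/12 = 0.5000.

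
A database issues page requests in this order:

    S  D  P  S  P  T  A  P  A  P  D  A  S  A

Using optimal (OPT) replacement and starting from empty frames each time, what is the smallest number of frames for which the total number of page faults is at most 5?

f=1: 14 faults
f=2: 7 faults
f=3: 6 faults
f=4: 5 faults
f=5: 5 faults
Smallest f with faults ≤ 5 is 4.

4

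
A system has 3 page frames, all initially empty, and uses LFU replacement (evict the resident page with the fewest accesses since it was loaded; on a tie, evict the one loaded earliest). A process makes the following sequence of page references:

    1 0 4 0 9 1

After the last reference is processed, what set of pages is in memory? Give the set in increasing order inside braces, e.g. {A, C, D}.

{0, 1, 9}

1 -> fault, frames {1}
0 -> fault, frames {1,0}
4 -> fault, frames {1,0,4}
0 -> hit
9 -> fault, evict 1, frames {0,4,9}
1 -> fault, evict 4, frames {0,9,1}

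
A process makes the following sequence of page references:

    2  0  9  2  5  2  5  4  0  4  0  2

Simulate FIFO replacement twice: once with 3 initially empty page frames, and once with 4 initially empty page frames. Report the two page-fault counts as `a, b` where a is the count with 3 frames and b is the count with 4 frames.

3 frames: F F F . F F . F F . . . → 7 faults.
4 frames: F F F . F . . F . . . F → 6 faults.
6 < 7: adding a frame reduced faults, as is typical.

7, 6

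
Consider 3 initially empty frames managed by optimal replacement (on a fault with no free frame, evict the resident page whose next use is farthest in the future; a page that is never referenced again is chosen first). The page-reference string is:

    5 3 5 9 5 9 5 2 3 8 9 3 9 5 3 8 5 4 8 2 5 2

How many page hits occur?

5: fault, frames (5)
3: fault, frames (5 3)
5: hit
9: fault, frames (5 3 9)
5: hit
9: hit
5: hit
2: fault, evict 5, frames (3 9 2)
3: hit
8: fault, evict 2, frames (3 9 8)
9: hit
3: hit
9: hit
5: fault, evict 9, frames (3 8 5)
3: hit
8: hit
5: hit
4: fault, evict 3, frames (8 5 4)
8: hit
2: fault, evict 4, frames (8 5 2)
5: hit
2: hit
Hits: 14.

14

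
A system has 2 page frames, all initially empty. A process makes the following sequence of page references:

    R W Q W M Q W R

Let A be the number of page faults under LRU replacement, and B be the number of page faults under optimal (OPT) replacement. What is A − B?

1

Under LRU: F F F . F F F F → 7 faults.
Under OPT: F F F . F . F F → 6 faults.
A − B = 7 − 6 = 1.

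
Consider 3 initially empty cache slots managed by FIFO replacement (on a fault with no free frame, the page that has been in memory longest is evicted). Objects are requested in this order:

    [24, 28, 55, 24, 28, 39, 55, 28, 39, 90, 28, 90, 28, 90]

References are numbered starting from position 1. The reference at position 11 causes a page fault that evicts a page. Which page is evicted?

55

pos 1: 24 → miss, frames (24)
pos 2: 28 → miss, frames (24 28)
pos 3: 55 → miss, frames (24 28 55)
pos 4: 24 → hit
pos 5: 28 → hit
pos 6: 39 → miss, evict 24, frames (28 55 39)
pos 7: 55 → hit
pos 8: 28 → hit
pos 9: 39 → hit
pos 10: 90 → miss, evict 28, frames (55 39 90)
pos 11: 28 → miss, evict 55, frames (39 90 28)
At position 11, page 55 is evicted.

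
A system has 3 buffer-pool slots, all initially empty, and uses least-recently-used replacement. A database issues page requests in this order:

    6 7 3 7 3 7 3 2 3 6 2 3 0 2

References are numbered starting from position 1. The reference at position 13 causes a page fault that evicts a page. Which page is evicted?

pos 1: 6 -> fault, frames {6}
pos 2: 7 -> fault, frames {6,7}
pos 3: 3 -> fault, frames {6,7,3}
pos 4: 7 -> hit
pos 5: 3 -> hit
pos 6: 7 -> hit
pos 7: 3 -> hit
pos 8: 2 -> fault, evict 6, frames {7,3,2}
pos 9: 3 -> hit
pos 10: 6 -> fault, evict 7, frames {2,3,6}
pos 11: 2 -> hit
pos 12: 3 -> hit
pos 13: 0 -> fault, evict 6, frames {2,3,0}
At position 13, page 6 is evicted.

6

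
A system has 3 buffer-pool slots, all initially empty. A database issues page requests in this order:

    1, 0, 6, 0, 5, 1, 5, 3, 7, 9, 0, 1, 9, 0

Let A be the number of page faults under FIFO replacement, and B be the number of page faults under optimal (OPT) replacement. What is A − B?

3

Under FIFO: F F F . F F . F F F F F . . → 10 faults.
Under OPT: F F F . F . . F F F . . . . → 7 faults.
A − B = 10 − 7 = 3.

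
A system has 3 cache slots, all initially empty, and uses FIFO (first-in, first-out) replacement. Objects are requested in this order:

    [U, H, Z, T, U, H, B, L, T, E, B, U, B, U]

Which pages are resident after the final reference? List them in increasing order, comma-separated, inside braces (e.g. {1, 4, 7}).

{B, E, U}

U → miss, frames (U)
H → miss, frames (U H)
Z → miss, frames (U H Z)
T → miss, evict U, frames (H Z T)
U → miss, evict H, frames (Z T U)
H → miss, evict Z, frames (T U H)
B → miss, evict T, frames (U H B)
L → miss, evict U, frames (H B L)
T → miss, evict H, frames (B L T)
E → miss, evict B, frames (L T E)
B → miss, evict L, frames (T E B)
U → miss, evict T, frames (E B U)
B → hit
U → hit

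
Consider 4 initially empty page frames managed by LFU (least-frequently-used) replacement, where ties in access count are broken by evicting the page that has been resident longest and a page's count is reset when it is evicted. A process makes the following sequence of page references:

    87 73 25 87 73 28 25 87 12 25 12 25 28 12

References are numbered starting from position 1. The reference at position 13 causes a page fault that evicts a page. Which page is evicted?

pos 1: 87 -> miss, frames [87]
pos 2: 73 -> miss, frames [87, 73]
pos 3: 25 -> miss, frames [87, 73, 25]
pos 4: 87 -> hit
pos 5: 73 -> hit
pos 6: 28 -> miss, frames [87, 73, 25, 28]
pos 7: 25 -> hit
pos 8: 87 -> hit
pos 9: 12 -> miss, evict 28, frames [87, 73, 25, 12]
pos 10: 25 -> hit
pos 11: 12 -> hit
pos 12: 25 -> hit
pos 13: 28 -> miss, evict 73, frames [87, 25, 12, 28]
At position 13, page 73 is evicted.

73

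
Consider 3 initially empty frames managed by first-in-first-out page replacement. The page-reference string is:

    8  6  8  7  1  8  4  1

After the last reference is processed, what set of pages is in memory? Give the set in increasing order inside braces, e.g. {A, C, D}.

{1, 4, 8}

8 -> miss, frames [8]
6 -> miss, frames [8, 6]
8 -> hit
7 -> miss, frames [8, 6, 7]
1 -> miss, evict 8, frames [6, 7, 1]
8 -> miss, evict 6, frames [7, 1, 8]
4 -> miss, evict 7, frames [1, 8, 4]
1 -> hit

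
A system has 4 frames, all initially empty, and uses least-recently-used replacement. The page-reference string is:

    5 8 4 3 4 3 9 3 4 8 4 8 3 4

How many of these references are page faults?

5 → fault, frames [5]
8 → fault, frames [5, 8]
4 → fault, frames [5, 8, 4]
3 → fault, frames [5, 8, 4, 3]
4 → hit
3 → hit
9 → fault, evict 5, frames [8, 4, 3, 9]
3 → hit
4 → hit
8 → hit
4 → hit
8 → hit
3 → hit
4 → hit
Page faults: 5.

5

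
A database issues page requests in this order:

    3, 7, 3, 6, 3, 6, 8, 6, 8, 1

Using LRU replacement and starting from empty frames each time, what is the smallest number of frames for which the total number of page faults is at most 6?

2

f=1: 10 faults
f=2: 5 faults
f=3: 5 faults
f=4: 5 faults
f=5: 5 faults
Smallest f with faults ≤ 6 is 2.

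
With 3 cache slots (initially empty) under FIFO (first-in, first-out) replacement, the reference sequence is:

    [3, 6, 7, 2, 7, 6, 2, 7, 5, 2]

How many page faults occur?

3 -> miss, frames [3]
6 -> miss, frames [3, 6]
7 -> miss, frames [3, 6, 7]
2 -> miss, evict 3, frames [6, 7, 2]
7 -> hit
6 -> hit
2 -> hit
7 -> hit
5 -> miss, evict 6, frames [7, 2, 5]
2 -> hit
Page faults: 5.

5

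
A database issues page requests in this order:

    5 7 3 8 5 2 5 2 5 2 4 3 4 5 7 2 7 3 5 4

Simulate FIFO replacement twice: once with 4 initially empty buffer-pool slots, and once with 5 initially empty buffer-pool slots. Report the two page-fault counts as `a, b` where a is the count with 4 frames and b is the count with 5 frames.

4 frames: F F F F . F F . . . F F . . F F . . F F → 12 faults.
5 frames: F F F F . F . . . . F . . F F . . F . . → 9 faults.
9 < 12: adding a frame reduced faults, as is typical.

12, 9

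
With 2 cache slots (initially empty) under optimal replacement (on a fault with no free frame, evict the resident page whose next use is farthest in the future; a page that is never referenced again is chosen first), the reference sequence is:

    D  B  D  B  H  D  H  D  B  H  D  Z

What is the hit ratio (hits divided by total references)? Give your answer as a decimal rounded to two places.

0.50

D → miss, frames {D}
B → miss, frames {D,B}
D → hit
B → hit
H → miss, evict B, frames {D,H}
D → hit
H → hit
D → hit
B → miss, evict D, frames {H,B}
H → hit
D → miss, evict B, frames {H,D}
Z → miss, evict D, frames {H,Z}
Hits: 6 of 12 references → 6/12 = 0.5000.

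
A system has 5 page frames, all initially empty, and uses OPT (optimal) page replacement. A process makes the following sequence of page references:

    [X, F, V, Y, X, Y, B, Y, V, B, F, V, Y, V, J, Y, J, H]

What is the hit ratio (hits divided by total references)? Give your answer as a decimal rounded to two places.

X: miss, frames (X)
F: miss, frames (X F)
V: miss, frames (X F V)
Y: miss, frames (X F V Y)
X: hit
Y: hit
B: miss, frames (X F V Y B)
Y: hit
V: hit
B: hit
F: hit
V: hit
Y: hit
V: hit
J: miss, evict B, frames (X F V Y J)
Y: hit
J: hit
H: miss, evict J, frames (X F V Y H)
Hits: 11 of 18 references → 11/18 = 0.6111.

0.61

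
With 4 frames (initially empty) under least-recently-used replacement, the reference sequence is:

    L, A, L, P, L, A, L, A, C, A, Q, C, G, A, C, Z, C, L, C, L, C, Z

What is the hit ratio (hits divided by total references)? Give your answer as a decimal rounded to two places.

L -> fault, frames [L]
A -> fault, frames [L, A]
L -> hit
P -> fault, frames [A, L, P]
L -> hit
A -> hit
L -> hit
A -> hit
C -> fault, frames [P, L, A, C]
A -> hit
Q -> fault, evict P, frames [L, C, A, Q]
C -> hit
G -> fault, evict L, frames [A, Q, C, G]
A -> hit
C -> hit
Z -> fault, evict Q, frames [G, A, C, Z]
C -> hit
L -> fault, evict G, frames [A, Z, C, L]
C -> hit
L -> hit
C -> hit
Z -> hit
Hits: 14 of 22 references → 14/22 = 0.6364.

0.64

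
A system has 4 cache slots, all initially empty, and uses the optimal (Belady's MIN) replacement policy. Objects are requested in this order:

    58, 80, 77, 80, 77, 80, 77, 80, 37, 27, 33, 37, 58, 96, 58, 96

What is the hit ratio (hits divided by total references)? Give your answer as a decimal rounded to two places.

58 → miss, frames (58)
80 → miss, frames (58 80)
77 → miss, frames (58 80 77)
80 → hit
77 → hit
80 → hit
77 → hit
80 → hit
37 → miss, frames (58 80 77 37)
27 → miss, evict 77, frames (58 80 37 27)
33 → miss, evict 27, frames (58 80 37 33)
37 → hit
58 → hit
96 → miss, evict 33, frames (58 80 37 96)
58 → hit
96 → hit
Hits: 9 of 16 references → 9/16 = 0.5625.

0.56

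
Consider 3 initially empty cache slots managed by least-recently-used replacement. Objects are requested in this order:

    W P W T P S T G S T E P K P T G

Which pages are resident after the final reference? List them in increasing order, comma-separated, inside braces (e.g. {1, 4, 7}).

{G, P, T}

W → miss, frames (W)
P → miss, frames (W P)
W → hit
T → miss, frames (P W T)
P → hit
S → miss, evict W, frames (T P S)
T → hit
G → miss, evict P, frames (S T G)
S → hit
T → hit
E → miss, evict G, frames (S T E)
P → miss, evict S, frames (T E P)
K → miss, evict T, frames (E P K)
P → hit
T → miss, evict E, frames (K P T)
G → miss, evict K, frames (P T G)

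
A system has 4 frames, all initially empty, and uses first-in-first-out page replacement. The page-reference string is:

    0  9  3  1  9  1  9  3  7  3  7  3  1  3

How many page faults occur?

5

0 -> fault, frames [0]
9 -> fault, frames [0, 9]
3 -> fault, frames [0, 9, 3]
1 -> fault, frames [0, 9, 3, 1]
9 -> hit
1 -> hit
9 -> hit
3 -> hit
7 -> fault, evict 0, frames [9, 3, 1, 7]
3 -> hit
7 -> hit
3 -> hit
1 -> hit
3 -> hit
Page faults: 5.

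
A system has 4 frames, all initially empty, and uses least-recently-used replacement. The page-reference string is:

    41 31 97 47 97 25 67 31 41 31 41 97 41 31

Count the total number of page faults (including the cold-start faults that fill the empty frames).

41: miss, frames {41}
31: miss, frames {41,31}
97: miss, frames {41,31,97}
47: miss, frames {41,31,97,47}
97: hit
25: miss, evict 41, frames {31,47,97,25}
67: miss, evict 31, frames {47,97,25,67}
31: miss, evict 47, frames {97,25,67,31}
41: miss, evict 97, frames {25,67,31,41}
31: hit
41: hit
97: miss, evict 25, frames {67,31,41,97}
41: hit
31: hit
Page faults: 9.

9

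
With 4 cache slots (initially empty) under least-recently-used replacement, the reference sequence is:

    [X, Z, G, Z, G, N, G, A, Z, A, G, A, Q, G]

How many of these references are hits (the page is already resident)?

8

X -> fault, frames {X}
Z -> fault, frames {X,Z}
G -> fault, frames {X,Z,G}
Z -> hit
G -> hit
N -> fault, frames {X,Z,G,N}
G -> hit
A -> fault, evict X, frames {Z,N,G,A}
Z -> hit
A -> hit
G -> hit
A -> hit
Q -> fault, evict N, frames {Z,G,A,Q}
G -> hit
Hits: 8.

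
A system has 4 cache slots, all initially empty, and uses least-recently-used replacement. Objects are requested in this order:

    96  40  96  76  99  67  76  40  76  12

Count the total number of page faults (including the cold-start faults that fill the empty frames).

7

96 → fault, frames [96]
40 → fault, frames [96, 40]
96 → hit
76 → fault, frames [40, 96, 76]
99 → fault, frames [40, 96, 76, 99]
67 → fault, evict 40, frames [96, 76, 99, 67]
76 → hit
40 → fault, evict 96, frames [99, 67, 76, 40]
76 → hit
12 → fault, evict 99, frames [67, 40, 76, 12]
Page faults: 7.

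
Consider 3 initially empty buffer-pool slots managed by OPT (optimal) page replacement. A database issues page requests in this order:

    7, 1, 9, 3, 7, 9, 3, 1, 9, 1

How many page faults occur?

5

7 → fault, frames {7}
1 → fault, frames {7,1}
9 → fault, frames {7,1,9}
3 → fault, evict 1, frames {7,9,3}
7 → hit
9 → hit
3 → hit
1 → fault, evict 3, frames {7,9,1}
9 → hit
1 → hit
Page faults: 5.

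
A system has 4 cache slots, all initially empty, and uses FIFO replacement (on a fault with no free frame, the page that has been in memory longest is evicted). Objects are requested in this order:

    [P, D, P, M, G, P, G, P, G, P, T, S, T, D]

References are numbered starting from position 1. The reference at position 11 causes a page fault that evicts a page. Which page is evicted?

P

pos 1: P → fault, frames [P]
pos 2: D → fault, frames [P, D]
pos 3: P → hit
pos 4: M → fault, frames [P, D, M]
pos 5: G → fault, frames [P, D, M, G]
pos 6: P → hit
pos 7: G → hit
pos 8: P → hit
pos 9: G → hit
pos 10: P → hit
pos 11: T → fault, evict P, frames [D, M, G, T]
At position 11, page P is evicted.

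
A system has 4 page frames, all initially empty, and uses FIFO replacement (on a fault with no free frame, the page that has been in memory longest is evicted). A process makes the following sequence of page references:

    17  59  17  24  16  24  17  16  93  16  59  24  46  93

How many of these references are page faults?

17 → fault, frames (17)
59 → fault, frames (17 59)
17 → hit
24 → fault, frames (17 59 24)
16 → fault, frames (17 59 24 16)
24 → hit
17 → hit
16 → hit
93 → fault, evict 17, frames (59 24 16 93)
16 → hit
59 → hit
24 → hit
46 → fault, evict 59, frames (24 16 93 46)
93 → hit
Page faults: 6.

6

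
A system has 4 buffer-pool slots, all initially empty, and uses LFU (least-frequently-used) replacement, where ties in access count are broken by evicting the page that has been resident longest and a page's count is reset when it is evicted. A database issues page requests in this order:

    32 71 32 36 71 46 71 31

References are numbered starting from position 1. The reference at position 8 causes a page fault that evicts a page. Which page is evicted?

36

pos 1: 32: fault, frames {32}
pos 2: 71: fault, frames {32,71}
pos 3: 32: hit
pos 4: 36: fault, frames {32,71,36}
pos 5: 71: hit
pos 6: 46: fault, frames {32,71,36,46}
pos 7: 71: hit
pos 8: 31: fault, evict 36, frames {32,71,46,31}
At position 8, page 36 is evicted.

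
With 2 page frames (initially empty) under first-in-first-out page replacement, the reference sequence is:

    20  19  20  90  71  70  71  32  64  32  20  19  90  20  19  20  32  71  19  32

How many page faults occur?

16

20 -> fault, frames [20]
19 -> fault, frames [20, 19]
20 -> hit
90 -> fault, evict 20, frames [19, 90]
71 -> fault, evict 19, frames [90, 71]
70 -> fault, evict 90, frames [71, 70]
71 -> hit
32 -> fault, evict 71, frames [70, 32]
64 -> fault, evict 70, frames [32, 64]
32 -> hit
20 -> fault, evict 32, frames [64, 20]
19 -> fault, evict 64, frames [20, 19]
90 -> fault, evict 20, frames [19, 90]
20 -> fault, evict 19, frames [90, 20]
19 -> fault, evict 90, frames [20, 19]
20 -> hit
32 -> fault, evict 20, frames [19, 32]
71 -> fault, evict 19, frames [32, 71]
19 -> fault, evict 32, frames [71, 19]
32 -> fault, evict 71, frames [19, 32]
Page faults: 16.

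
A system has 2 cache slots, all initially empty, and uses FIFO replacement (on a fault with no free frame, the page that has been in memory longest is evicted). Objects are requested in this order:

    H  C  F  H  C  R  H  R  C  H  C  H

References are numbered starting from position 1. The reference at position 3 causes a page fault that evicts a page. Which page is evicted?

H

pos 1: H -> miss, frames (H)
pos 2: C -> miss, frames (H C)
pos 3: F -> miss, evict H, frames (C F)
At position 3, page H is evicted.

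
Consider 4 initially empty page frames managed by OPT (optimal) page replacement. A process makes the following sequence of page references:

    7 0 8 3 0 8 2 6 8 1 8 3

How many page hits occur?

5

7 → fault, frames [7]
0 → fault, frames [7, 0]
8 → fault, frames [7, 0, 8]
3 → fault, frames [7, 0, 8, 3]
0 → hit
8 → hit
2 → fault, evict 0, frames [7, 8, 3, 2]
6 → fault, evict 2, frames [7, 8, 3, 6]
8 → hit
1 → fault, evict 6, frames [7, 8, 3, 1]
8 → hit
3 → hit
Hits: 5.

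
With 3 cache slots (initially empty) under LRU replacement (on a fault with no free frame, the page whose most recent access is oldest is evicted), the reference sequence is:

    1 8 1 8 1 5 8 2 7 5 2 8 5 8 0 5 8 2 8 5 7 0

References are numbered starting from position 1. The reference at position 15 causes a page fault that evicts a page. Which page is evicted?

2

pos 1: 1 -> fault, frames (1)
pos 2: 8 -> fault, frames (1 8)
pos 3: 1 -> hit
pos 4: 8 -> hit
pos 5: 1 -> hit
pos 6: 5 -> fault, frames (8 1 5)
pos 7: 8 -> hit
pos 8: 2 -> fault, evict 1, frames (5 8 2)
pos 9: 7 -> fault, evict 5, frames (8 2 7)
pos 10: 5 -> fault, evict 8, frames (2 7 5)
pos 11: 2 -> hit
pos 12: 8 -> fault, evict 7, frames (5 2 8)
pos 13: 5 -> hit
pos 14: 8 -> hit
pos 15: 0 -> fault, evict 2, frames (5 8 0)
At position 15, page 2 is evicted.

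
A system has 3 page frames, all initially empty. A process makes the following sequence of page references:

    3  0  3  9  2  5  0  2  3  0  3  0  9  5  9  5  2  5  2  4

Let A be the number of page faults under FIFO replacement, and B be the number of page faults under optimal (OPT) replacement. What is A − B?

2

Under FIFO: F F . F F F F . F . . . F F . . F . . F → 11 faults.
Under OPT: F F . F F F . . F . . . F . . . F . . F → 9 faults.
A − B = 11 − 9 = 2.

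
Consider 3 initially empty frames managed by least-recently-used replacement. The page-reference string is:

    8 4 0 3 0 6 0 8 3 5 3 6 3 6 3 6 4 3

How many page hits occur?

8 → miss, frames [8]
4 → miss, frames [8, 4]
0 → miss, frames [8, 4, 0]
3 → miss, evict 8, frames [4, 0, 3]
0 → hit
6 → miss, evict 4, frames [3, 0, 6]
0 → hit
8 → miss, evict 3, frames [6, 0, 8]
3 → miss, evict 6, frames [0, 8, 3]
5 → miss, evict 0, frames [8, 3, 5]
3 → hit
6 → miss, evict 8, frames [5, 3, 6]
3 → hit
6 → hit
3 → hit
6 → hit
4 → miss, evict 5, frames [3, 6, 4]
3 → hit
Hits: 8.

8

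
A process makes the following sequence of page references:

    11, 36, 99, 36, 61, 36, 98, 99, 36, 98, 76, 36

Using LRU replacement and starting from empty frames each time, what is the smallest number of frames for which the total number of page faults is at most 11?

2

f=1: 12 faults
f=2: 10 faults
f=3: 7 faults
f=4: 6 faults
f=5: 6 faults
f=6: 6 faults
Smallest f with faults ≤ 11 is 2.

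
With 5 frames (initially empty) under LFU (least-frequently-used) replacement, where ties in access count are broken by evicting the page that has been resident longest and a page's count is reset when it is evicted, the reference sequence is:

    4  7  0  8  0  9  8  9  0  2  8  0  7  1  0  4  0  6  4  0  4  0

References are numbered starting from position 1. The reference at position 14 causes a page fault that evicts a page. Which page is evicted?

2

pos 1: 4 → fault, frames (4)
pos 2: 7 → fault, frames (4 7)
pos 3: 0 → fault, frames (4 7 0)
pos 4: 8 → fault, frames (4 7 0 8)
pos 5: 0 → hit
pos 6: 9 → fault, frames (4 7 0 8 9)
pos 7: 8 → hit
pos 8: 9 → hit
pos 9: 0 → hit
pos 10: 2 → fault, evict 4, frames (7 0 8 9 2)
pos 11: 8 → hit
pos 12: 0 → hit
pos 13: 7 → hit
pos 14: 1 → fault, evict 2, frames (7 0 8 9 1)
At position 14, page 2 is evicted.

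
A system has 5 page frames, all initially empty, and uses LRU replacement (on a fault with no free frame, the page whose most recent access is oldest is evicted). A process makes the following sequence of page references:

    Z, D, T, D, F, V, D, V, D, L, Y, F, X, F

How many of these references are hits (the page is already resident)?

Z: miss, frames {Z}
D: miss, frames {Z,D}
T: miss, frames {Z,D,T}
D: hit
F: miss, frames {Z,T,D,F}
V: miss, frames {Z,T,D,F,V}
D: hit
V: hit
D: hit
L: miss, evict Z, frames {T,F,V,D,L}
Y: miss, evict T, frames {F,V,D,L,Y}
F: hit
X: miss, evict V, frames {D,L,Y,F,X}
F: hit
Hits: 6.

6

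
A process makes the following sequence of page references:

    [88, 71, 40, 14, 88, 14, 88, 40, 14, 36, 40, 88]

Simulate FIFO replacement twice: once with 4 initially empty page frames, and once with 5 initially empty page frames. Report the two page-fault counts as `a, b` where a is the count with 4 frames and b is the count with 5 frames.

6, 5

4 frames: F F F F . . . . . F . F → 6 faults.
5 frames: F F F F . . . . . F . . → 5 faults.
5 < 6: adding a frame reduced faults, as is typical.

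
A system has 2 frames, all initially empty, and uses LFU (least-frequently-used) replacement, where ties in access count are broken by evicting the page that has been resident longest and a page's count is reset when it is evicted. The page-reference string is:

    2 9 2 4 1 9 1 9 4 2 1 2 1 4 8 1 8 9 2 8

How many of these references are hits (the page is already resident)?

2: fault, frames [2]
9: fault, frames [2, 9]
2: hit
4: fault, evict 9, frames [2, 4]
1: fault, evict 4, frames [2, 1]
9: fault, evict 1, frames [2, 9]
1: fault, evict 9, frames [2, 1]
9: fault, evict 1, frames [2, 9]
4: fault, evict 9, frames [2, 4]
2: hit
1: fault, evict 4, frames [2, 1]
2: hit
1: hit
4: fault, evict 1, frames [2, 4]
8: fault, evict 4, frames [2, 8]
1: fault, evict 8, frames [2, 1]
8: fault, evict 1, frames [2, 8]
9: fault, evict 8, frames [2, 9]
2: hit
8: fault, evict 9, frames [2, 8]
Hits: 5.

5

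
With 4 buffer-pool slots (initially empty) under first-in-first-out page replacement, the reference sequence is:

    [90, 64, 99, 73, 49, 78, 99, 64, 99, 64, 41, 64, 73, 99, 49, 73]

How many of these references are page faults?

11

90 -> fault, frames {90}
64 -> fault, frames {90,64}
99 -> fault, frames {90,64,99}
73 -> fault, frames {90,64,99,73}
49 -> fault, evict 90, frames {64,99,73,49}
78 -> fault, evict 64, frames {99,73,49,78}
99 -> hit
64 -> fault, evict 99, frames {73,49,78,64}
99 -> fault, evict 73, frames {49,78,64,99}
64 -> hit
41 -> fault, evict 49, frames {78,64,99,41}
64 -> hit
73 -> fault, evict 78, frames {64,99,41,73}
99 -> hit
49 -> fault, evict 64, frames {99,41,73,49}
73 -> hit
Page faults: 11.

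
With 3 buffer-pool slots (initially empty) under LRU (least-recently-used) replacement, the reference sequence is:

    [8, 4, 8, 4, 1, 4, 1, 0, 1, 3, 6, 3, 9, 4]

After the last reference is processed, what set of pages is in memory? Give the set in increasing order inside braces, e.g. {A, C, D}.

{3, 4, 9}

8 → fault, frames [8]
4 → fault, frames [8, 4]
8 → hit
4 → hit
1 → fault, frames [8, 4, 1]
4 → hit
1 → hit
0 → fault, evict 8, frames [4, 1, 0]
1 → hit
3 → fault, evict 4, frames [0, 1, 3]
6 → fault, evict 0, frames [1, 3, 6]
3 → hit
9 → fault, evict 1, frames [6, 3, 9]
4 → fault, evict 6, frames [3, 9, 4]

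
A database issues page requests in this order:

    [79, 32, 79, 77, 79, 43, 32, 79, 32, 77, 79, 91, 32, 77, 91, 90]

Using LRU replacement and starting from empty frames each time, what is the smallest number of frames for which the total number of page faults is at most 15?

2

f=1: 16 faults
f=2: 13 faults
f=3: 10 faults
f=4: 6 faults
f=5: 6 faults
f=6: 6 faults
Smallest f with faults ≤ 15 is 2.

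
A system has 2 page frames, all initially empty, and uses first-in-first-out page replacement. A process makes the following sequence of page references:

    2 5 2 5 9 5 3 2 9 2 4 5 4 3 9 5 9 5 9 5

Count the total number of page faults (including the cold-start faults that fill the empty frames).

2 → fault, frames [2]
5 → fault, frames [2, 5]
2 → hit
5 → hit
9 → fault, evict 2, frames [5, 9]
5 → hit
3 → fault, evict 5, frames [9, 3]
2 → fault, evict 9, frames [3, 2]
9 → fault, evict 3, frames [2, 9]
2 → hit
4 → fault, evict 2, frames [9, 4]
5 → fault, evict 9, frames [4, 5]
4 → hit
3 → fault, evict 4, frames [5, 3]
9 → fault, evict 5, frames [3, 9]
5 → fault, evict 3, frames [9, 5]
9 → hit
5 → hit
9 → hit
5 → hit
Page faults: 11.

11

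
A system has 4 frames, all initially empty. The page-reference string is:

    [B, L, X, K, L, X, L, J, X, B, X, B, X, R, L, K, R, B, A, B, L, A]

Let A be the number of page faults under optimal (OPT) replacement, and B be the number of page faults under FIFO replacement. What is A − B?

-3

Under OPT: F F F F . . . F . . . . . F . F . . F . . . → 8 faults.
Under FIFO: F F F F . . . F . F . . . F F F . . F F . . → 11 faults.
A − B = 8 − 11 = -3.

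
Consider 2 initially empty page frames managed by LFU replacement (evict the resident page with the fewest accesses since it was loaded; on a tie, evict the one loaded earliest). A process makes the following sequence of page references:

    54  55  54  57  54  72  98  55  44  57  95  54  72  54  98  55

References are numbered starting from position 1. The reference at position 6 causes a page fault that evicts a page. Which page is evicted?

57

pos 1: 54 → fault, frames {54}
pos 2: 55 → fault, frames {54,55}
pos 3: 54 → hit
pos 4: 57 → fault, evict 55, frames {54,57}
pos 5: 54 → hit
pos 6: 72 → fault, evict 57, frames {54,72}
At position 6, page 57 is evicted.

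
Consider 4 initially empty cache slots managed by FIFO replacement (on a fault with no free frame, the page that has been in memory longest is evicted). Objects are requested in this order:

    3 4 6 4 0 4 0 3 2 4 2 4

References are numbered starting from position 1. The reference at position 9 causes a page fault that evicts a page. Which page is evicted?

pos 1: 3: fault, frames [3]
pos 2: 4: fault, frames [3, 4]
pos 3: 6: fault, frames [3, 4, 6]
pos 4: 4: hit
pos 5: 0: fault, frames [3, 4, 6, 0]
pos 6: 4: hit
pos 7: 0: hit
pos 8: 3: hit
pos 9: 2: fault, evict 3, frames [4, 6, 0, 2]
At position 9, page 3 is evicted.

3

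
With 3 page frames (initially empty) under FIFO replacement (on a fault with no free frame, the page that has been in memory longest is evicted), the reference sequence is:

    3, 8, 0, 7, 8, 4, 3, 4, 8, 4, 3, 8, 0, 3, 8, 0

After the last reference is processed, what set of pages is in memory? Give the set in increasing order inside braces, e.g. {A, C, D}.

{0, 3, 8}

3 -> fault, frames {3}
8 -> fault, frames {3,8}
0 -> fault, frames {3,8,0}
7 -> fault, evict 3, frames {8,0,7}
8 -> hit
4 -> fault, evict 8, frames {0,7,4}
3 -> fault, evict 0, frames {7,4,3}
4 -> hit
8 -> fault, evict 7, frames {4,3,8}
4 -> hit
3 -> hit
8 -> hit
0 -> fault, evict 4, frames {3,8,0}
3 -> hit
8 -> hit
0 -> hit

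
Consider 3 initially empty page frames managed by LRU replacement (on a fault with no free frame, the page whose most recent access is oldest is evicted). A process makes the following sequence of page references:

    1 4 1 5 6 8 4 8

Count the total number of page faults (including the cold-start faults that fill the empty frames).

1 → fault, frames (1)
4 → fault, frames (1 4)
1 → hit
5 → fault, frames (4 1 5)
6 → fault, evict 4, frames (1 5 6)
8 → fault, evict 1, frames (5 6 8)
4 → fault, evict 5, frames (6 8 4)
8 → hit
Page faults: 6.

6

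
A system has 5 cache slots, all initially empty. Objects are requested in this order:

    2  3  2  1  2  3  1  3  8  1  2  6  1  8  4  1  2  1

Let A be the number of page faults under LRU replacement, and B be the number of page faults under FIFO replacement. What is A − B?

-1

Under LRU: F F . F . . . . F . . F . . F . . . → 6 faults.
Under FIFO: F F . F . . . . F . . F . . F . F . → 7 faults.
A − B = 6 − 7 = -1.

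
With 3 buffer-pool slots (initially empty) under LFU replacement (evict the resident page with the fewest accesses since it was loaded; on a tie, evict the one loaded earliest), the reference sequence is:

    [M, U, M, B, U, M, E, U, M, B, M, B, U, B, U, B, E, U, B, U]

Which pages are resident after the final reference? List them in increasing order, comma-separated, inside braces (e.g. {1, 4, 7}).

M -> fault, frames (M)
U -> fault, frames (M U)
M -> hit
B -> fault, frames (M U B)
U -> hit
M -> hit
E -> fault, evict B, frames (M U E)
U -> hit
M -> hit
B -> fault, evict E, frames (M U B)
M -> hit
B -> hit
U -> hit
B -> hit
U -> hit
B -> hit
E -> fault, evict B, frames (M U E)
U -> hit
B -> fault, evict E, frames (M U B)
U -> hit

{B, M, U}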